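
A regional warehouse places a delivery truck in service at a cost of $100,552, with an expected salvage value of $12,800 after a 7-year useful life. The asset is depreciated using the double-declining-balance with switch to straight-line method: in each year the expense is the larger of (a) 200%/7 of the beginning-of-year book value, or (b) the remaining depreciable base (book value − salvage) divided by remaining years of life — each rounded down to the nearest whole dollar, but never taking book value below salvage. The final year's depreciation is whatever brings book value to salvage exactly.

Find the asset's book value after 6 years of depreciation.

Depreciable base = $100,552 − $12,800 = $87,752.
Year 1: DB = ⌊$100,552 × 200%/7⌋ = $28,729; SL = ⌊$87,752/7⌋ = $12,536 → take DB $28,729. Book value $71,823.
Year 2: DB = ⌊$71,823 × 200%/7⌋ = $20,520; SL = ⌊$59,023/6⌋ = $9,837 → take DB $20,520. Book value $51,303.
Year 3: DB = ⌊$51,303 × 200%/7⌋ = $14,658; SL = ⌊$38,503/5⌋ = $7,700 → take DB $14,658. Book value $36,645.
Year 4: DB = ⌊$36,645 × 200%/7⌋ = $10,470; SL = ⌊$23,845/4⌋ = $5,961 → take DB $10,470. Book value $26,175.
Year 5: DB = ⌊$26,175 × 200%/7⌋ = $7,478; SL = ⌊$13,375/3⌋ = $4,458 → take DB $7,478. Book value $18,697.
Year 6: DB = ⌊$18,697 × 200%/7⌋ = $5,342; SL = ⌊$5,897/2⌋ = $2,948 → take DB $5,342. Book value $13,355.

$13,355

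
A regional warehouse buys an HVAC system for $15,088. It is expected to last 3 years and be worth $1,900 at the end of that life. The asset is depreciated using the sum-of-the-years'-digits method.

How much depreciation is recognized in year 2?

$4,396

Depreciable base = $15,088 − $1,900 = $13,188.
Sum of the years' digits = 3+2+1 = 6.
Year 1: $13,188 × 3/6 = $6,594. Book value $8,494.
Year 2: $13,188 × 2/6 = $4,396. Book value $4,098.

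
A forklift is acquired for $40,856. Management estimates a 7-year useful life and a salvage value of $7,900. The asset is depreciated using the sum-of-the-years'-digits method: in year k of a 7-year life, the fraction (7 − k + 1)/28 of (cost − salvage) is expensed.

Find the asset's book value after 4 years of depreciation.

$14,962

Depreciable base = $40,856 − $7,900 = $32,956.
Sum of the years' digits = 7+6+5+4+3+2+1 = 28.
Year 1: $32,956 × 7/28 = $8,239. Book value $32,617.
Year 2: $32,956 × 6/28 = $7,062. Book value $25,555.
Year 3: $32,956 × 5/28 = $5,885. Book value $19,670.
Year 4: $32,956 × 4/28 = $4,708. Book value $14,962.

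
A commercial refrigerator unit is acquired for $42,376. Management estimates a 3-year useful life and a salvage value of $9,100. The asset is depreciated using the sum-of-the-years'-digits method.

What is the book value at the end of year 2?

Depreciable base = $42,376 − $9,100 = $33,276.
Sum of the years' digits = 3+2+1 = 6.
Year 1: $33,276 × 3/6 = $16,638. Book value $25,738.
Year 2: $33,276 × 2/6 = $11,092. Book value $14,646.

$14,646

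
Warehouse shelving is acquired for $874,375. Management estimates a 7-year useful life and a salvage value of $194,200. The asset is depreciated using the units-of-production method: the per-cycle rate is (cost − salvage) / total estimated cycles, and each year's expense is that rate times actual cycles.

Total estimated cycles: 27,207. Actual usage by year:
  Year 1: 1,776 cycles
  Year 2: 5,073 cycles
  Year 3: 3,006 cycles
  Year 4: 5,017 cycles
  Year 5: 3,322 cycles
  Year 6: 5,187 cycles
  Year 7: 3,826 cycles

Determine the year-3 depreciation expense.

$75,150

Depreciable base = $874,375 − $194,200 = $680,175.
Rate = $680,175 / 27,207 cycles = $25 per cycle.
Year 1: 1,776 × $25 = $44,400. Book value $829,975.
Year 2: 5,073 × $25 = $126,825. Book value $703,150.
Year 3: 3,006 × $25 = $75,150. Book value $628,000.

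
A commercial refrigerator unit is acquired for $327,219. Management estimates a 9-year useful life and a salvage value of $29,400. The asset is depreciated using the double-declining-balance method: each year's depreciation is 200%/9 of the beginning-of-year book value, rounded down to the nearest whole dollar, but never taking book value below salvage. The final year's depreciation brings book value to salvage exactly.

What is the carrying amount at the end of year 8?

Depreciable base = $327,219 − $29,400 = $297,819.
Year 1: ⌊$327,219 × 200%/9⌋ = $72,715. Book value $254,504.
Year 2: ⌊$254,504 × 200%/9⌋ = $56,556. Book value $197,948.
Year 3: ⌊$197,948 × 200%/9⌋ = $43,988. Book value $153,960.
Year 4: ⌊$153,960 × 200%/9⌋ = $34,213. Book value $119,747.
Year 5: ⌊$119,747 × 200%/9⌋ = $26,610. Book value $93,137.
Year 6: ⌊$93,137 × 200%/9⌋ = $20,697. Book value $72,440.
Year 7: ⌊$72,440 × 200%/9⌋ = $16,097. Book value $56,343.
Year 8: ⌊$56,343 × 200%/9⌋ = $12,520. Book value $43,823.

$43,823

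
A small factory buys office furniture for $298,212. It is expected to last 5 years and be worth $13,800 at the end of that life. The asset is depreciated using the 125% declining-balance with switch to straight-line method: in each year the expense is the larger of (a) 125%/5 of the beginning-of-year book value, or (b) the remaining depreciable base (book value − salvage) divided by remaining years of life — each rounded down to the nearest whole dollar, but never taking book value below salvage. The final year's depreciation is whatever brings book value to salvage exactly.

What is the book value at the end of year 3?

$116,430

Depreciable base = $298,212 − $13,800 = $284,412.
Year 1: DB = ⌊$298,212 × 125%/5⌋ = $74,553; SL = ⌊$284,412/5⌋ = $56,882 → take DB $74,553. Book value $223,659.
Year 2: DB = ⌊$223,659 × 125%/5⌋ = $55,914; SL = ⌊$209,859/4⌋ = $52,464 → take DB $55,914. Book value $167,745.
Year 3: DB = ⌊$167,745 × 125%/5⌋ = $41,936; SL = ⌊$153,945/3⌋ = $51,315 → take SL $51,315. Book value $116,430.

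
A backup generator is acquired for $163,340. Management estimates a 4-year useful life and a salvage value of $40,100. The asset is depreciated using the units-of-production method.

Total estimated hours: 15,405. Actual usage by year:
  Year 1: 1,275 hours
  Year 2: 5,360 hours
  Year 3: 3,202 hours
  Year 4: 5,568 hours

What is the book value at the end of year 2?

Depreciable base = $163,340 − $40,100 = $123,240.
Rate = $123,240 / 15,405 hours = $8 per hour.
Year 1: 1,275 × $8 = $10,200. Book value $153,140.
Year 2: 5,360 × $8 = $42,880. Book value $110,260.

$110,260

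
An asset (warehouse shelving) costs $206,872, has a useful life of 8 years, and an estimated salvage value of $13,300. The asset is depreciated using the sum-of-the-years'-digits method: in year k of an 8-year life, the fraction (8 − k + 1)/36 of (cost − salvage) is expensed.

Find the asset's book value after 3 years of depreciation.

Depreciable base = $206,872 − $13,300 = $193,572.
Sum of the years' digits = 8+7+6+5+4+3+2+1 = 36.
Year 1: $193,572 × 8/36 = $43,016. Book value $163,856.
Year 2: $193,572 × 7/36 = $37,639. Book value $126,217.
Year 3: $193,572 × 6/36 = $32,262. Book value $93,955.

$93,955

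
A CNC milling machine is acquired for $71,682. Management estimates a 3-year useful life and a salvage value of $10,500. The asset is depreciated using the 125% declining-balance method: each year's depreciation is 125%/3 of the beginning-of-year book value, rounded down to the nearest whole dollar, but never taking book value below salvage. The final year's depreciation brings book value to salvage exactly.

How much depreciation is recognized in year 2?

$17,422

Depreciable base = $71,682 − $10,500 = $61,182.
Year 1: ⌊$71,682 × 125%/3⌋ = $29,867. Book value $41,815.
Year 2: ⌊$41,815 × 125%/3⌋ = $17,422. Book value $24,393.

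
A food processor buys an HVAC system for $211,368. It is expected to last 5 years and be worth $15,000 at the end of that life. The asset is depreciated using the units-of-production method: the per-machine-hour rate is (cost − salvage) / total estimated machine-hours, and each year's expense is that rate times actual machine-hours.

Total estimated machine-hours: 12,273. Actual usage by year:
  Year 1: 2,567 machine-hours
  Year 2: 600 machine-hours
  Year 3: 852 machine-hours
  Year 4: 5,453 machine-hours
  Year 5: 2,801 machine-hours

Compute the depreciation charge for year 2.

Depreciable base = $211,368 − $15,000 = $196,368.
Rate = $196,368 / 12,273 machine-hours = $16 per machine-hour.
Year 1: 2,567 × $16 = $41,072. Book value $170,296.
Year 2: 600 × $16 = $9,600. Book value $160,696.

$9,600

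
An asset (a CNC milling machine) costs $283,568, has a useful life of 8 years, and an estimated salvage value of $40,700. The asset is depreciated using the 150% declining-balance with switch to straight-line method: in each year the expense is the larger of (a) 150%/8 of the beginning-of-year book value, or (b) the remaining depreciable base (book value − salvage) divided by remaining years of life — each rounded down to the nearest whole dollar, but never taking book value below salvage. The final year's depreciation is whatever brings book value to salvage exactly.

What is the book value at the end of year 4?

$123,582

Depreciable base = $283,568 − $40,700 = $242,868.
Year 1: DB = ⌊$283,568 × 150%/8⌋ = $53,169; SL = ⌊$242,868/8⌋ = $30,358 → take DB $53,169. Book value $230,399.
Year 2: DB = ⌊$230,399 × 150%/8⌋ = $43,199; SL = ⌊$189,699/7⌋ = $27,099 → take DB $43,199. Book value $187,200.
Year 3: DB = ⌊$187,200 × 150%/8⌋ = $35,100; SL = ⌊$146,500/6⌋ = $24,416 → take DB $35,100. Book value $152,100.
Year 4: DB = ⌊$152,100 × 150%/8⌋ = $28,518; SL = ⌊$111,400/5⌋ = $22,280 → take DB $28,518. Book value $123,582.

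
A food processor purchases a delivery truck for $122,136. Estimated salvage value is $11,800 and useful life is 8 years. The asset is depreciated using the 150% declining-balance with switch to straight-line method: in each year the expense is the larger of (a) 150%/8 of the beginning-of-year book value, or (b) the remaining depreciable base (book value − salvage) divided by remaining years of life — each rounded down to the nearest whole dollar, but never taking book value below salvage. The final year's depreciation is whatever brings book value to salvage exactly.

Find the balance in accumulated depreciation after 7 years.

$99,978

Depreciable base = $122,136 − $11,800 = $110,336.
Year 1: DB = ⌊$122,136 × 150%/8⌋ = $22,900; SL = ⌊$110,336/8⌋ = $13,792 → take DB $22,900. Book value $99,236.
Year 2: DB = ⌊$99,236 × 150%/8⌋ = $18,606; SL = ⌊$87,436/7⌋ = $12,490 → take DB $18,606. Book value $80,630.
Year 3: DB = ⌊$80,630 × 150%/8⌋ = $15,118; SL = ⌊$68,830/6⌋ = $11,471 → take DB $15,118. Book value $65,512.
Year 4: DB = ⌊$65,512 × 150%/8⌋ = $12,283; SL = ⌊$53,712/5⌋ = $10,742 → take DB $12,283. Book value $53,229.
Year 5: DB = ⌊$53,229 × 150%/8⌋ = $9,980; SL = ⌊$41,429/4⌋ = $10,357 → take SL $10,357. Book value $42,872.
Year 6: DB = ⌊$42,872 × 150%/8⌋ = $8,038; SL = ⌊$31,072/3⌋ = $10,357 → take SL $10,357. Book value $32,515.
Year 7: DB = ⌊$32,515 × 150%/8⌋ = $6,096; SL = ⌊$20,715/2⌋ = $10,357 → take SL $10,357. Book value $22,158.
Accumulated through year 7 = $122,136 − $22,158 = $99,978.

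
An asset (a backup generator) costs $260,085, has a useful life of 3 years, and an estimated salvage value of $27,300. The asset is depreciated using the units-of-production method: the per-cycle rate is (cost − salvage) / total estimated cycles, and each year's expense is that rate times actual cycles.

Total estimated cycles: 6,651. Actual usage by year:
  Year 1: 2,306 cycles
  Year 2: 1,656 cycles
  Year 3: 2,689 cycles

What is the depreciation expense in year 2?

$57,960

Depreciable base = $260,085 − $27,300 = $232,785.
Rate = $232,785 / 6,651 cycles = $35 per cycle.
Year 1: 2,306 × $35 = $80,710. Book value $179,375.
Year 2: 1,656 × $35 = $57,960. Book value $121,415.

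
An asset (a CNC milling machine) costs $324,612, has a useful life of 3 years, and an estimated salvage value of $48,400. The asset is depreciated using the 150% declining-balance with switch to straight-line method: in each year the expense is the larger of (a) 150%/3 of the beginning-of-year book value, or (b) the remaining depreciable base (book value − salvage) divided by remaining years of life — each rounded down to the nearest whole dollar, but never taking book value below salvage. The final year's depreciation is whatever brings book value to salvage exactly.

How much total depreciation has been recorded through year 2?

Depreciable base = $324,612 − $48,400 = $276,212.
Year 1: DB = ⌊$324,612 × 150%/3⌋ = $162,306; SL = ⌊$276,212/3⌋ = $92,070 → take DB $162,306. Book value $162,306.
Year 2: DB = ⌊$162,306 × 150%/3⌋ = $81,153; SL = ⌊$113,906/2⌋ = $56,953 → take DB $81,153. Book value $81,153.
Accumulated through year 2 = $324,612 − $81,153 = $243,459.

$243,459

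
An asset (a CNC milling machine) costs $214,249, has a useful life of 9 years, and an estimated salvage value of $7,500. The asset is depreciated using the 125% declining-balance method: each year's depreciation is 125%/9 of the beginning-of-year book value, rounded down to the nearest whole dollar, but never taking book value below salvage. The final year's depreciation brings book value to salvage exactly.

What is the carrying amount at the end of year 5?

Depreciable base = $214,249 − $7,500 = $206,749.
Year 1: ⌊$214,249 × 125%/9⌋ = $29,756. Book value $184,493.
Year 2: ⌊$184,493 × 125%/9⌋ = $25,624. Book value $158,869.
Year 3: ⌊$158,869 × 125%/9⌋ = $22,065. Book value $136,804.
Year 4: ⌊$136,804 × 125%/9⌋ = $19,000. Book value $117,804.
Year 5: ⌊$117,804 × 125%/9⌋ = $16,361. Book value $101,443.

$101,443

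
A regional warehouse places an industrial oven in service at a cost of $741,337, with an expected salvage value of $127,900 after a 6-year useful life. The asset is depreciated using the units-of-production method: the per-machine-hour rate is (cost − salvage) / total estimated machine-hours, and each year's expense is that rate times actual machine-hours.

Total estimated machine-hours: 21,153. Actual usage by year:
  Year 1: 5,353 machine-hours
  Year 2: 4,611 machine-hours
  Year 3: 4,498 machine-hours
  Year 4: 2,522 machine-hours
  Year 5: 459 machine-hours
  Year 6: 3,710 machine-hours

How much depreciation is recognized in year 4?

Depreciable base = $741,337 − $127,900 = $613,437.
Rate = $613,437 / 21,153 machine-hours = $29 per machine-hour.
Year 1: 5,353 × $29 = $155,237. Book value $586,100.
Year 2: 4,611 × $29 = $133,719. Book value $452,381.
Year 3: 4,498 × $29 = $130,442. Book value $321,939.
Year 4: 2,522 × $29 = $73,138. Book value $248,801.

$73,138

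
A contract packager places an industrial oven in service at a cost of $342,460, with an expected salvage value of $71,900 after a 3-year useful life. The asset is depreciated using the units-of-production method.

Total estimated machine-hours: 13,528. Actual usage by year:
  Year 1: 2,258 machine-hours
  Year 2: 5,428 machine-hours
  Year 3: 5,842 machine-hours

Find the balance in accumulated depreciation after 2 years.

$153,720

Depreciable base = $342,460 − $71,900 = $270,560.
Rate = $270,560 / 13,528 machine-hours = $20 per machine-hour.
Year 1: 2,258 × $20 = $45,160. Book value $297,300.
Year 2: 5,428 × $20 = $108,560. Book value $188,740.
Accumulated through year 2 = $342,460 − $188,740 = $153,720.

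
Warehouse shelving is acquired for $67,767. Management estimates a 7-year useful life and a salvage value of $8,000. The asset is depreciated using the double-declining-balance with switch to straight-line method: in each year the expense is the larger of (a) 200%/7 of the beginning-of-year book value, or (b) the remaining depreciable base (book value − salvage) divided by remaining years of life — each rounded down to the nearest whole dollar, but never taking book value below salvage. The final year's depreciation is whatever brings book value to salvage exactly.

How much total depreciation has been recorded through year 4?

$50,126

Depreciable base = $67,767 − $8,000 = $59,767.
Year 1: DB = ⌊$67,767 × 200%/7⌋ = $19,362; SL = ⌊$59,767/7⌋ = $8,538 → take DB $19,362. Book value $48,405.
Year 2: DB = ⌊$48,405 × 200%/7⌋ = $13,830; SL = ⌊$40,405/6⌋ = $6,734 → take DB $13,830. Book value $34,575.
Year 3: DB = ⌊$34,575 × 200%/7⌋ = $9,878; SL = ⌊$26,575/5⌋ = $5,315 → take DB $9,878. Book value $24,697.
Year 4: DB = ⌊$24,697 × 200%/7⌋ = $7,056; SL = ⌊$16,697/4⌋ = $4,174 → take DB $7,056. Book value $17,641.
Accumulated through year 4 = $67,767 − $17,641 = $50,126.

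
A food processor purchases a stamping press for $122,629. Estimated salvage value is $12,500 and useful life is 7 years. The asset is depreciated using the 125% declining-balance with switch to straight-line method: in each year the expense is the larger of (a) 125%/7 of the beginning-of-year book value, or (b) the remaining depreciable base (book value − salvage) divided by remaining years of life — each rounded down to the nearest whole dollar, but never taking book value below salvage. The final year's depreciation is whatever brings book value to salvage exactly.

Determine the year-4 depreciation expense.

$13,867

Depreciable base = $122,629 − $12,500 = $110,129.
Year 1: DB = ⌊$122,629 × 125%/7⌋ = $21,898; SL = ⌊$110,129/7⌋ = $15,732 → take DB $21,898. Book value $100,731.
Year 2: DB = ⌊$100,731 × 125%/7⌋ = $17,987; SL = ⌊$88,231/6⌋ = $14,705 → take DB $17,987. Book value $82,744.
Year 3: DB = ⌊$82,744 × 125%/7⌋ = $14,775; SL = ⌊$70,244/5⌋ = $14,048 → take DB $14,775. Book value $67,969.
Year 4: DB = ⌊$67,969 × 125%/7⌋ = $12,137; SL = ⌊$55,469/4⌋ = $13,867 → take SL $13,867. Book value $54,102.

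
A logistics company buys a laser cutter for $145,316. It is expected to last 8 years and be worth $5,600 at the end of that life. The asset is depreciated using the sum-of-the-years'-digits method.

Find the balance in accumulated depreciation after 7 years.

Depreciable base = $145,316 − $5,600 = $139,716.
Sum of the years' digits = 8+7+6+5+4+3+2+1 = 36.
Year 1: $139,716 × 8/36 = $31,048. Book value $114,268.
Year 2: $139,716 × 7/36 = $27,167. Book value $87,101.
Year 3: $139,716 × 6/36 = $23,286. Book value $63,815.
Year 4: $139,716 × 5/36 = $19,405. Book value $44,410.
Year 5: $139,716 × 4/36 = $15,524. Book value $28,886.
Year 6: $139,716 × 3/36 = $11,643. Book value $17,243.
Year 7: $139,716 × 2/36 = $7,762. Book value $9,481.
Accumulated through year 7 = $145,316 − $9,481 = $135,835.

$135,835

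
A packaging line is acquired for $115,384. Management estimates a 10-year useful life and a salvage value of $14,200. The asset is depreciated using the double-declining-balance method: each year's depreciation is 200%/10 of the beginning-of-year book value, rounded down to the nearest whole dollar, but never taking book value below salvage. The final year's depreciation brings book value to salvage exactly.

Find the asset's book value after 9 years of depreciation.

$15,488

Depreciable base = $115,384 − $14,200 = $101,184.
Year 1: ⌊$115,384 × 200%/10⌋ = $23,076. Book value $92,308.
Year 2: ⌊$92,308 × 200%/10⌋ = $18,461. Book value $73,847.
Year 3: ⌊$73,847 × 200%/10⌋ = $14,769. Book value $59,078.
Year 4: ⌊$59,078 × 200%/10⌋ = $11,815. Book value $47,263.
Year 5: ⌊$47,263 × 200%/10⌋ = $9,452. Book value $37,811.
Year 6: ⌊$37,811 × 200%/10⌋ = $7,562. Book value $30,249.
Year 7: ⌊$30,249 × 200%/10⌋ = $6,049. Book value $24,200.
Year 8: ⌊$24,200 × 200%/10⌋ = $4,840. Book value $19,360.
Year 9: ⌊$19,360 × 200%/10⌋ = $3,872. Book value $15,488.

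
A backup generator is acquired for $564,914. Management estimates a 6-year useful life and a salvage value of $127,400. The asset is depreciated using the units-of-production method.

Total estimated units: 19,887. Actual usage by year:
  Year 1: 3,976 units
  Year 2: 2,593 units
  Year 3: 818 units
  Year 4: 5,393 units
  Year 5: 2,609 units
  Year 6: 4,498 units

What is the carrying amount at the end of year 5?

Depreciable base = $564,914 − $127,400 = $437,514.
Rate = $437,514 / 19,887 units = $22 per unit.
Year 1: 3,976 × $22 = $87,472. Book value $477,442.
Year 2: 2,593 × $22 = $57,046. Book value $420,396.
Year 3: 818 × $22 = $17,996. Book value $402,400.
Year 4: 5,393 × $22 = $118,646. Book value $283,754.
Year 5: 2,609 × $22 = $57,398. Book value $226,356.

$226,356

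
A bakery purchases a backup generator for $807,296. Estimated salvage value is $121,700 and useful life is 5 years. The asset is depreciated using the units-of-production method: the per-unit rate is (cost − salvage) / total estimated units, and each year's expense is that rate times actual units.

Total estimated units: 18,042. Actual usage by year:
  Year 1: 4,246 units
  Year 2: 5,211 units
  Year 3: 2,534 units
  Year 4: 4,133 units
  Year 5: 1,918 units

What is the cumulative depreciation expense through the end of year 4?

Depreciable base = $807,296 − $121,700 = $685,596.
Rate = $685,596 / 18,042 units = $38 per unit.
Year 1: 4,246 × $38 = $161,348. Book value $645,948.
Year 2: 5,211 × $38 = $198,018. Book value $447,930.
Year 3: 2,534 × $38 = $96,292. Book value $351,638.
Year 4: 4,133 × $38 = $157,054. Book value $194,584.
Accumulated through year 4 = $807,296 − $194,584 = $612,712.

$612,712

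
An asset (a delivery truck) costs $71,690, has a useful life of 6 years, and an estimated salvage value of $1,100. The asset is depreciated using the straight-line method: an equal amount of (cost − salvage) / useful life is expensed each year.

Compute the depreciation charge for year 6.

$11,765

Depreciable base = $71,690 − $1,100 = $70,590.
Annual expense = $70,590 / 6 = $11,765.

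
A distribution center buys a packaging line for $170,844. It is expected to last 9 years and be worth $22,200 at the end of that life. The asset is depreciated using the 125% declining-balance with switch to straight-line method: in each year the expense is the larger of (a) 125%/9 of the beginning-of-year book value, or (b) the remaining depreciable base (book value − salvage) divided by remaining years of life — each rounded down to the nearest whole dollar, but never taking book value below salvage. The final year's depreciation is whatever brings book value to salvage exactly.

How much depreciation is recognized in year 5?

$14,347

Depreciable base = $170,844 − $22,200 = $148,644.
Year 1: DB = ⌊$170,844 × 125%/9⌋ = $23,728; SL = ⌊$148,644/9⌋ = $16,516 → take DB $23,728. Book value $147,116.
Year 2: DB = ⌊$147,116 × 125%/9⌋ = $20,432; SL = ⌊$124,916/8⌋ = $15,614 → take DB $20,432. Book value $126,684.
Year 3: DB = ⌊$126,684 × 125%/9⌋ = $17,595; SL = ⌊$104,484/7⌋ = $14,926 → take DB $17,595. Book value $109,089.
Year 4: DB = ⌊$109,089 × 125%/9⌋ = $15,151; SL = ⌊$86,889/6⌋ = $14,481 → take DB $15,151. Book value $93,938.
Year 5: DB = ⌊$93,938 × 125%/9⌋ = $13,046; SL = ⌊$71,738/5⌋ = $14,347 → take SL $14,347. Book value $79,591.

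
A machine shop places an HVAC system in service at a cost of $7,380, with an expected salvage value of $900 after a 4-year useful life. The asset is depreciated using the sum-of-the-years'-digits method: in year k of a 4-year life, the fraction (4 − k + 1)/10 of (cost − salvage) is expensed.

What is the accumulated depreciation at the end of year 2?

Depreciable base = $7,380 − $900 = $6,480.
Sum of the years' digits = 4+3+2+1 = 10.
Year 1: $6,480 × 4/10 = $2,592. Book value $4,788.
Year 2: $6,480 × 3/10 = $1,944. Book value $2,844.
Accumulated through year 2 = $7,380 − $2,844 = $4,536.

$4,536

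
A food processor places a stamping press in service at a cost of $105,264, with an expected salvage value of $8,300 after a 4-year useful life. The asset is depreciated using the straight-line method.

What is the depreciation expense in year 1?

Depreciable base = $105,264 − $8,300 = $96,964.
Annual expense = $96,964 / 4 = $24,241.

$24,241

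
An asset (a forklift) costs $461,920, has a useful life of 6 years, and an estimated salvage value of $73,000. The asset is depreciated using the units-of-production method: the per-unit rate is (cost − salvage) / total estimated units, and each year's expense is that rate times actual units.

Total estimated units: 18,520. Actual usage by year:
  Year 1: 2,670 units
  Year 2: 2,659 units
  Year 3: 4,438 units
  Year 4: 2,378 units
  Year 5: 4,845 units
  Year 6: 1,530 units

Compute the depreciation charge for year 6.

$32,130

Depreciable base = $461,920 − $73,000 = $388,920.
Rate = $388,920 / 18,520 units = $21 per unit.
Year 1: 2,670 × $21 = $56,070. Book value $405,850.
Year 2: 2,659 × $21 = $55,839. Book value $350,011.
Year 3: 4,438 × $21 = $93,198. Book value $256,813.
Year 4: 2,378 × $21 = $49,938. Book value $206,875.
Year 5: 4,845 × $21 = $101,745. Book value $105,130.
Year 6: 1,530 × $21 = $32,130. Book value $73,000.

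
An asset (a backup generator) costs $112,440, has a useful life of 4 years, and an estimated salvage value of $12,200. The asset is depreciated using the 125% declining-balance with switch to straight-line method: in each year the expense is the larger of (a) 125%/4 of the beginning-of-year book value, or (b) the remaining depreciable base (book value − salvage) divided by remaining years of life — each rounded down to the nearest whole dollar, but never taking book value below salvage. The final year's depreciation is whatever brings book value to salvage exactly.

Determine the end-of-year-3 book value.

Depreciable base = $112,440 − $12,200 = $100,240.
Year 1: DB = ⌊$112,440 × 125%/4⌋ = $35,137; SL = ⌊$100,240/4⌋ = $25,060 → take DB $35,137. Book value $77,303.
Year 2: DB = ⌊$77,303 × 125%/4⌋ = $24,157; SL = ⌊$65,103/3⌋ = $21,701 → take DB $24,157. Book value $53,146.
Year 3: DB = ⌊$53,146 × 125%/4⌋ = $16,608; SL = ⌊$40,946/2⌋ = $20,473 → take SL $20,473. Book value $32,673.

$32,673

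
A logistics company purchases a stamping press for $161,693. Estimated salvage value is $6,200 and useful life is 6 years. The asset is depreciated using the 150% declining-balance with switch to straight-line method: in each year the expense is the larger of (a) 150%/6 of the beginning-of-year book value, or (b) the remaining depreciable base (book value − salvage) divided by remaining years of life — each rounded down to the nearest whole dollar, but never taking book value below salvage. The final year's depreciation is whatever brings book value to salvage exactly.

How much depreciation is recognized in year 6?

Depreciable base = $161,693 − $6,200 = $155,493.
Year 1: DB = ⌊$161,693 × 150%/6⌋ = $40,423; SL = ⌊$155,493/6⌋ = $25,915 → take DB $40,423. Book value $121,270.
Year 2: DB = ⌊$121,270 × 150%/6⌋ = $30,317; SL = ⌊$115,070/5⌋ = $23,014 → take DB $30,317. Book value $90,953.
Year 3: DB = ⌊$90,953 × 150%/6⌋ = $22,738; SL = ⌊$84,753/4⌋ = $21,188 → take DB $22,738. Book value $68,215.
Year 4: DB = ⌊$68,215 × 150%/6⌋ = $17,053; SL = ⌊$62,015/3⌋ = $20,671 → take SL $20,671. Book value $47,544.
Year 5: DB = ⌊$47,544 × 150%/6⌋ = $11,886; SL = ⌊$41,344/2⌋ = $20,672 → take SL $20,672. Book value $26,872.
Year 6 (final): $26,872 − $6,200 = $20,672. Book value $6,200.

$20,672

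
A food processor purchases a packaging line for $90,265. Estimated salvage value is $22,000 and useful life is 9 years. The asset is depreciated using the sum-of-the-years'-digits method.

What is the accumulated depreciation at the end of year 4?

$45,510

Depreciable base = $90,265 − $22,000 = $68,265.
Sum of the years' digits = 9+8+7+6+5+4+3+2+1 = 45.
Year 1: $68,265 × 9/45 = $13,653. Book value $76,612.
Year 2: $68,265 × 8/45 = $12,136. Book value $64,476.
Year 3: $68,265 × 7/45 = $10,619. Book value $53,857.
Year 4: $68,265 × 6/45 = $9,102. Book value $44,755.
Accumulated through year 4 = $90,265 − $44,755 = $45,510.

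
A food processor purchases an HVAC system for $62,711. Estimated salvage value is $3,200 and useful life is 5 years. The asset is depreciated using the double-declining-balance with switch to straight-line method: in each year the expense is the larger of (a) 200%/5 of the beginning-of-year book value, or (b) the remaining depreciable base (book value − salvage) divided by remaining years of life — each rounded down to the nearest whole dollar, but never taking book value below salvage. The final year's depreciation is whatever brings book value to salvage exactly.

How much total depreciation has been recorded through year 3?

Depreciable base = $62,711 − $3,200 = $59,511.
Year 1: DB = ⌊$62,711 × 200%/5⌋ = $25,084; SL = ⌊$59,511/5⌋ = $11,902 → take DB $25,084. Book value $37,627.
Year 2: DB = ⌊$37,627 × 200%/5⌋ = $15,050; SL = ⌊$34,427/4⌋ = $8,606 → take DB $15,050. Book value $22,577.
Year 3: DB = ⌊$22,577 × 200%/5⌋ = $9,030; SL = ⌊$19,377/3⌋ = $6,459 → take DB $9,030. Book value $13,547.
Accumulated through year 3 = $62,711 − $13,547 = $49,164.

$49,164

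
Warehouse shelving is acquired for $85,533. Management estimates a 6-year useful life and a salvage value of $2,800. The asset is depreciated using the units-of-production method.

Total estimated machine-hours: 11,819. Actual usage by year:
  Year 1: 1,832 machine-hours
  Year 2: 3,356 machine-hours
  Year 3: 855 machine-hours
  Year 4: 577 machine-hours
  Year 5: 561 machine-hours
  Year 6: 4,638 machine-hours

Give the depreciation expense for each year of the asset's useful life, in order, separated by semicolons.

$12,824; $23,492; $5,985; $4,039; $3,927; $32,466

Depreciable base = $85,533 − $2,800 = $82,733.
Rate = $82,733 / 11,819 machine-hours = $7 per machine-hour.
Year 1: 1,832 × $7 = $12,824. Book value $72,709.
Year 2: 3,356 × $7 = $23,492. Book value $49,217.
Year 3: 855 × $7 = $5,985. Book value $43,232.
Year 4: 577 × $7 = $4,039. Book value $39,193.
Year 5: 561 × $7 = $3,927. Book value $35,266.
Year 6: 4,638 × $7 = $32,466. Book value $2,800.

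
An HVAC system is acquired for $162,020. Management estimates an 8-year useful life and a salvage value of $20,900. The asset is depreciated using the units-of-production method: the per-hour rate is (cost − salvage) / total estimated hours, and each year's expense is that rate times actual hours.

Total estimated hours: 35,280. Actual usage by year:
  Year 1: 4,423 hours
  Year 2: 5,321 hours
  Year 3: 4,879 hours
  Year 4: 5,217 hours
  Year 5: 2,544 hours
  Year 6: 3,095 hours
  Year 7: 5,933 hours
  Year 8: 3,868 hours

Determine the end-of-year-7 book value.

Depreciable base = $162,020 − $20,900 = $141,120.
Rate = $141,120 / 35,280 hours = $4 per hour.
Year 1: 4,423 × $4 = $17,692. Book value $144,328.
Year 2: 5,321 × $4 = $21,284. Book value $123,044.
Year 3: 4,879 × $4 = $19,516. Book value $103,528.
Year 4: 5,217 × $4 = $20,868. Book value $82,660.
Year 5: 2,544 × $4 = $10,176. Book value $72,484.
Year 6: 3,095 × $4 = $12,380. Book value $60,104.
Year 7: 5,933 × $4 = $23,732. Book value $36,372.

$36,372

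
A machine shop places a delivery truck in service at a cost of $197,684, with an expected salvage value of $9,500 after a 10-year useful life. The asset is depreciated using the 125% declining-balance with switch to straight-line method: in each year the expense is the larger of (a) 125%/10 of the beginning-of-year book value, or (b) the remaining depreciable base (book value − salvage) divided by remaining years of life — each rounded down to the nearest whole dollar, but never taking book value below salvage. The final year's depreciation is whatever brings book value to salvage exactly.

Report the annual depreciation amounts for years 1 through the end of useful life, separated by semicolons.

Depreciable base = $197,684 − $9,500 = $188,184.
Year 1: DB = ⌊$197,684 × 125%/10⌋ = $24,710; SL = ⌊$188,184/10⌋ = $18,818 → take DB $24,710. Book value $172,974.
Year 2: DB = ⌊$172,974 × 125%/10⌋ = $21,621; SL = ⌊$163,474/9⌋ = $18,163 → take DB $21,621. Book value $151,353.
Year 3: DB = ⌊$151,353 × 125%/10⌋ = $18,919; SL = ⌊$141,853/8⌋ = $17,731 → take DB $18,919. Book value $132,434.
Year 4: DB = ⌊$132,434 × 125%/10⌋ = $16,554; SL = ⌊$122,934/7⌋ = $17,562 → take SL $17,562. Book value $114,872.
Year 5: DB = ⌊$114,872 × 125%/10⌋ = $14,359; SL = ⌊$105,372/6⌋ = $17,562 → take SL $17,562. Book value $97,310.
Year 6: DB = ⌊$97,310 × 125%/10⌋ = $12,163; SL = ⌊$87,810/5⌋ = $17,562 → take SL $17,562. Book value $79,748.
Year 7: DB = ⌊$79,748 × 125%/10⌋ = $9,968; SL = ⌊$70,248/4⌋ = $17,562 → take SL $17,562. Book value $62,186.
Year 8: DB = ⌊$62,186 × 125%/10⌋ = $7,773; SL = ⌊$52,686/3⌋ = $17,562 → take SL $17,562. Book value $44,624.
Year 9: DB = ⌊$44,624 × 125%/10⌋ = $5,578; SL = ⌊$35,124/2⌋ = $17,562 → take SL $17,562. Book value $27,062.
Year 10 (final): $27,062 − $9,500 = $17,562. Book value $9,500.

$24,710; $21,621; $18,919; $17,562; $17,562; $17,562; $17,562; $17,562; $17,562; $17,562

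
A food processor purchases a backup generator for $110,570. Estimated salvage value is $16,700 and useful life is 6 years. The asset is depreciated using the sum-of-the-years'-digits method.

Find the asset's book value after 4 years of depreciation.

$30,110

Depreciable base = $110,570 − $16,700 = $93,870.
Sum of the years' digits = 6+5+4+3+2+1 = 21.
Year 1: $93,870 × 6/21 = $26,820. Book value $83,750.
Year 2: $93,870 × 5/21 = $22,350. Book value $61,400.
Year 3: $93,870 × 4/21 = $17,880. Book value $43,520.
Year 4: $93,870 × 3/21 = $13,410. Book value $30,110.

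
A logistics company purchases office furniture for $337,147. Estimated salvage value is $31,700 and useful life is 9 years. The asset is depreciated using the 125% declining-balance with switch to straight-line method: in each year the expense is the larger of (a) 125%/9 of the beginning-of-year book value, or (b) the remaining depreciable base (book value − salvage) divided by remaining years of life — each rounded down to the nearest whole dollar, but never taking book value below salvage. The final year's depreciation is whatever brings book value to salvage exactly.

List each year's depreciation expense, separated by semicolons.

$46,825; $40,322; $34,722; $30,596; $30,596; $30,596; $30,596; $30,597; $30,597

Depreciable base = $337,147 − $31,700 = $305,447.
Year 1: DB = ⌊$337,147 × 125%/9⌋ = $46,825; SL = ⌊$305,447/9⌋ = $33,938 → take DB $46,825. Book value $290,322.
Year 2: DB = ⌊$290,322 × 125%/9⌋ = $40,322; SL = ⌊$258,622/8⌋ = $32,327 → take DB $40,322. Book value $250,000.
Year 3: DB = ⌊$250,000 × 125%/9⌋ = $34,722; SL = ⌊$218,300/7⌋ = $31,185 → take DB $34,722. Book value $215,278.
Year 4: DB = ⌊$215,278 × 125%/9⌋ = $29,899; SL = ⌊$183,578/6⌋ = $30,596 → take SL $30,596. Book value $184,682.
Year 5: DB = ⌊$184,682 × 125%/9⌋ = $25,650; SL = ⌊$152,982/5⌋ = $30,596 → take SL $30,596. Book value $154,086.
Year 6: DB = ⌊$154,086 × 125%/9⌋ = $21,400; SL = ⌊$122,386/4⌋ = $30,596 → take SL $30,596. Book value $123,490.
Year 7: DB = ⌊$123,490 × 125%/9⌋ = $17,151; SL = ⌊$91,790/3⌋ = $30,596 → take SL $30,596. Book value $92,894.
Year 8: DB = ⌊$92,894 × 125%/9⌋ = $12,901; SL = ⌊$61,194/2⌋ = $30,597 → take SL $30,597. Book value $62,297.
Year 9 (final): $62,297 − $31,700 = $30,597. Book value $31,700.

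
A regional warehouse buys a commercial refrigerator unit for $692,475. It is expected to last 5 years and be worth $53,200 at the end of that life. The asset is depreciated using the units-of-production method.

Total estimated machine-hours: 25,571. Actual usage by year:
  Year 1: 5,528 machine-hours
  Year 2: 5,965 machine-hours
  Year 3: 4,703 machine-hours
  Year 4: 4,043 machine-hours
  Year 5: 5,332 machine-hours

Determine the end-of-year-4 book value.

$186,500

Depreciable base = $692,475 − $53,200 = $639,275.
Rate = $639,275 / 25,571 machine-hours = $25 per machine-hour.
Year 1: 5,528 × $25 = $138,200. Book value $554,275.
Year 2: 5,965 × $25 = $149,125. Book value $405,150.
Year 3: 4,703 × $25 = $117,575. Book value $287,575.
Year 4: 4,043 × $25 = $101,075. Book value $186,500.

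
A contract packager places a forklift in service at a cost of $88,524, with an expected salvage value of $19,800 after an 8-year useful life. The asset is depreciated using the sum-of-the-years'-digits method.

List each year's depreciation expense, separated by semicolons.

Depreciable base = $88,524 − $19,800 = $68,724.
Sum of the years' digits = 8+7+6+5+4+3+2+1 = 36.
Year 1: $68,724 × 8/36 = $15,272. Book value $73,252.
Year 2: $68,724 × 7/36 = $13,363. Book value $59,889.
Year 3: $68,724 × 6/36 = $11,454. Book value $48,435.
Year 4: $68,724 × 5/36 = $9,545. Book value $38,890.
Year 5: $68,724 × 4/36 = $7,636. Book value $31,254.
Year 6: $68,724 × 3/36 = $5,727. Book value $25,527.
Year 7: $68,724 × 2/36 = $3,818. Book value $21,709.
Year 8: $68,724 × 1/36 = $1,909. Book value $19,800.

$15,272; $13,363; $11,454; $9,545; $7,636; $5,727; $3,818; $1,909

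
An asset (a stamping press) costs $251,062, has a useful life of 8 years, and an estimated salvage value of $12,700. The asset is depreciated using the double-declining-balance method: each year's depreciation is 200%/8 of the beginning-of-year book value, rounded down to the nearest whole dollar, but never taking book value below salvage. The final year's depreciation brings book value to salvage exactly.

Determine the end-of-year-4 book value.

Depreciable base = $251,062 − $12,700 = $238,362.
Year 1: ⌊$251,062 × 200%/8⌋ = $62,765. Book value $188,297.
Year 2: ⌊$188,297 × 200%/8⌋ = $47,074. Book value $141,223.
Year 3: ⌊$141,223 × 200%/8⌋ = $35,305. Book value $105,918.
Year 4: ⌊$105,918 × 200%/8⌋ = $26,479. Book value $79,439.

$79,439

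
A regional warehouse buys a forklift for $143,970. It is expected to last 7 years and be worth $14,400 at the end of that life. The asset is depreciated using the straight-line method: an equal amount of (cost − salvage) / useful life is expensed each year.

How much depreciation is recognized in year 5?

$18,510

Depreciable base = $143,970 − $14,400 = $129,570.
Annual expense = $129,570 / 7 = $18,510.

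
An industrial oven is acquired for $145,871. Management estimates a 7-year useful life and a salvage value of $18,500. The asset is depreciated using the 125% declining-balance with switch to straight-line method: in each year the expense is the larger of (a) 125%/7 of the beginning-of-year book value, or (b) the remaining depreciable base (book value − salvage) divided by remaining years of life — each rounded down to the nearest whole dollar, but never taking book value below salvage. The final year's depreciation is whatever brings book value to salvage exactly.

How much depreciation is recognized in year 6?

Depreciable base = $145,871 − $18,500 = $127,371.
Year 1: DB = ⌊$145,871 × 125%/7⌋ = $26,048; SL = ⌊$127,371/7⌋ = $18,195 → take DB $26,048. Book value $119,823.
Year 2: DB = ⌊$119,823 × 125%/7⌋ = $21,396; SL = ⌊$101,323/6⌋ = $16,887 → take DB $21,396. Book value $98,427.
Year 3: DB = ⌊$98,427 × 125%/7⌋ = $17,576; SL = ⌊$79,927/5⌋ = $15,985 → take DB $17,576. Book value $80,851.
Year 4: DB = ⌊$80,851 × 125%/7⌋ = $14,437; SL = ⌊$62,351/4⌋ = $15,587 → take SL $15,587. Book value $65,264.
Year 5: DB = ⌊$65,264 × 125%/7⌋ = $11,654; SL = ⌊$46,764/3⌋ = $15,588 → take SL $15,588. Book value $49,676.
Year 6: DB = ⌊$49,676 × 125%/7⌋ = $8,870; SL = ⌊$31,176/2⌋ = $15,588 → take SL $15,588. Book value $34,088.

$15,588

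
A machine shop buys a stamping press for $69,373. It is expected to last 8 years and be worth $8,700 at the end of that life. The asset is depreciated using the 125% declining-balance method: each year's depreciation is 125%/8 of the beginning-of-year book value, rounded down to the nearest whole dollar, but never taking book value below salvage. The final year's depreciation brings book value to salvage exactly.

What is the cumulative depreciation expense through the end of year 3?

Depreciable base = $69,373 − $8,700 = $60,673.
Year 1: ⌊$69,373 × 125%/8⌋ = $10,839. Book value $58,534.
Year 2: ⌊$58,534 × 125%/8⌋ = $9,145. Book value $49,389.
Year 3: ⌊$49,389 × 125%/8⌋ = $7,717. Book value $41,672.
Accumulated through year 3 = $69,373 − $41,672 = $27,701.

$27,701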